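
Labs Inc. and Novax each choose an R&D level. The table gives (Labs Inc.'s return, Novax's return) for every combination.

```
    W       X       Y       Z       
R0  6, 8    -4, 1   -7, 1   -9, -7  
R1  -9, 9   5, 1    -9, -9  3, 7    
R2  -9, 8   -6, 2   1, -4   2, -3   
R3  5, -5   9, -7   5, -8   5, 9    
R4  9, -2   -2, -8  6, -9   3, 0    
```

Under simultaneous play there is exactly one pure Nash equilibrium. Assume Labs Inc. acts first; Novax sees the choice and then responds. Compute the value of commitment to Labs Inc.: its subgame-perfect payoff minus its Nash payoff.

Backward induction with Labs Inc. moving first.
- R0: BR = W, leader payoff 6.
- R1: BR = W, leader payoff -9.
- R2: BR = W, leader payoff -9.
- R3: BR = Z, leader payoff 5.
- R4: BR = Z, leader payoff 3.
Maximizing over 6, -9, -9, 5, 3, Labs Inc. chooses R0. Subgame-perfect outcome: (R0, W) with payoffs (6, 8).
Under simultaneous play:
Labs Inc.'s best replies: W→R4; X→R3; Y→R4; Z→R3.
Novax's best replies: R0→W; R1→W; R2→W; R3→Z; R4→Z.
The unique mutual best reply is (R3, Z), giving (5, 9).
Labs Inc.'s commitment gain: 6 − 5 = 1.

1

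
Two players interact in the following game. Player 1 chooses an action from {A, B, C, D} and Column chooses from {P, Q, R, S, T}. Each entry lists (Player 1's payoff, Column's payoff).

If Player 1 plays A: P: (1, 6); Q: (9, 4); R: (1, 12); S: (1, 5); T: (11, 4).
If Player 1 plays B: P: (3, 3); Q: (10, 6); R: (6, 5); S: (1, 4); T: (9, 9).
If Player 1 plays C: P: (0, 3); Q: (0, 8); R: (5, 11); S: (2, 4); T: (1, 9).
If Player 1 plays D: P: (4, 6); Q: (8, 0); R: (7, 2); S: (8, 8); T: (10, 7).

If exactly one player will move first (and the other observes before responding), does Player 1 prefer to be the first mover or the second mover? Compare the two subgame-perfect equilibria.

If Player 1 leads: Column's best replies are A→R, B→T, C→R, D→S; Player 1's induced payoffs 1, 9, 5, 8; outcome (B, T), payoffs (9, 9).
If Column leads: Player 1's best replies are P→D, Q→B, R→D, S→D, T→A; Column's induced payoffs 6, 6, 2, 8, 4; outcome (D, S), payoffs (8, 8).
Player 1 gets 9 moving first and 8 moving second, so Player 1 prefers to move first.

first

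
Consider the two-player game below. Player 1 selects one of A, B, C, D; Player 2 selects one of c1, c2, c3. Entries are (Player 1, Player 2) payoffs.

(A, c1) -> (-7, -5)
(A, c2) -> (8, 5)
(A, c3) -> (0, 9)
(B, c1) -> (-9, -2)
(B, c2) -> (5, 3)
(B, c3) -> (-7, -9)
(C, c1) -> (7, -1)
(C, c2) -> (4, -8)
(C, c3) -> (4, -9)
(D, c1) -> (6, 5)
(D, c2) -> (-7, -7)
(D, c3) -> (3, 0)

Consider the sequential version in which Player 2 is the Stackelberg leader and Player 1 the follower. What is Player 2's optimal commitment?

c2

Player 1 best-responds to each possible Player 2 move:
- c1 → Player 1 plays C (best of -7, -9, 7, 6); Player 2 gets -1.
- c2 → Player 1 plays A (best of 8, 5, 4, -7); Player 2 gets 5.
- c3 → Player 1 plays C (best of 0, -7, 4, 3); Player 2 gets -9.
Player 2's induced payoffs are -1, 5, -9, so Player 2 commits to c2. Subgame-perfect outcome: (A, c2) with payoffs (8, 5).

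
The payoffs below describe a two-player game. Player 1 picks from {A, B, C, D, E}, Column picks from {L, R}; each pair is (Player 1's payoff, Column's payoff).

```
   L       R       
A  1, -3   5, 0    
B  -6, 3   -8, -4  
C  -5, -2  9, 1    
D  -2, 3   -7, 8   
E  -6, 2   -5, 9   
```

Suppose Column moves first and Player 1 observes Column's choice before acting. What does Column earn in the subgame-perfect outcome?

Solve by backward induction (Column leads).
- L → Player 1 plays A (best of 1, -6, -5, -2, -6); Column gets -3.
- R → Player 1 plays C (best of 5, -8, 9, -7, -5); Column gets 1.
Maximizing over -3, 1, Column chooses R. Subgame-perfect outcome: (C, R) with payoffs (9, 1).

1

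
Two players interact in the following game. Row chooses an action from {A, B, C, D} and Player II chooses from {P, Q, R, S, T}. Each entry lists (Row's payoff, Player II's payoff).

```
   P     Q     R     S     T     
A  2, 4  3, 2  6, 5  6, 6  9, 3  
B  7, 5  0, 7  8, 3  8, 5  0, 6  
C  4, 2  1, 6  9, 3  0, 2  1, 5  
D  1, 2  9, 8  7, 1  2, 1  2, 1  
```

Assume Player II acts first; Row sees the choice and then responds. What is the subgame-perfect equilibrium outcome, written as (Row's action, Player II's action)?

Work backward from Row's decision.
- P: BR = B, leader payoff 5.
- Q: BR = D, leader payoff 8.
- R: BR = C, leader payoff 3.
- S: BR = B, leader payoff 5.
- T: BR = A, leader payoff 3.
Among 5, 8, 3, 5, 3, the best is 8 at Q. Subgame-perfect outcome: (D, Q) with payoffs (9, 8).

(D, Q)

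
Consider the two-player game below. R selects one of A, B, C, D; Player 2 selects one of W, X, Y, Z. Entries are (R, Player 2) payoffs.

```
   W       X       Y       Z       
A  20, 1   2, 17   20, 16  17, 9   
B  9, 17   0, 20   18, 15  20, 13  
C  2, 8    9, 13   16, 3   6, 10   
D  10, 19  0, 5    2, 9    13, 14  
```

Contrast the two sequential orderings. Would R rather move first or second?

second

If R leads: Player 2's best replies are A→X, B→X, C→X, D→W; R's induced payoffs 2, 0, 9, 10; outcome (D, W), payoffs (10, 19).
If Player 2 leads: R's best replies are W→A, X→C, Y→A, Z→B; Player 2's induced payoffs 1, 13, 16, 13; outcome (A, Y), payoffs (20, 16).
R gets 10 moving first and 20 moving second, so R prefers to move second.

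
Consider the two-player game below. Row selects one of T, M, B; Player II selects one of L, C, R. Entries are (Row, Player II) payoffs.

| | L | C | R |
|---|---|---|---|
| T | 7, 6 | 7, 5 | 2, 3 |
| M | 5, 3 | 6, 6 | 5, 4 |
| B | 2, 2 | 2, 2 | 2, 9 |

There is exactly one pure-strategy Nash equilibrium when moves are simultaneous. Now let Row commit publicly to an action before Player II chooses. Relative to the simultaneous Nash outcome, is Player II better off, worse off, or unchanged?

unchanged

Solve by backward induction (Row leads).
- T → Player II plays L (best of 6, 5, 3); Row gets 7.
- M → Player II plays C (best of 3, 6, 4); Row gets 6.
- B → Player II plays R (best of 2, 2, 9); Row gets 2.
Row's induced payoffs are 7, 6, 2, so Row commits to T. Subgame-perfect outcome: (T, L) with payoffs (7, 6).
For the simultaneous game, intersect best replies.
Row's best replies: L→T; C→T; R→M.
Player II's best replies: T→L; M→C; B→R.
The unique mutual best reply is (T, L), giving (7, 6).
Player II earns 6 sequentially versus 6 at the Nash outcome: unchanged.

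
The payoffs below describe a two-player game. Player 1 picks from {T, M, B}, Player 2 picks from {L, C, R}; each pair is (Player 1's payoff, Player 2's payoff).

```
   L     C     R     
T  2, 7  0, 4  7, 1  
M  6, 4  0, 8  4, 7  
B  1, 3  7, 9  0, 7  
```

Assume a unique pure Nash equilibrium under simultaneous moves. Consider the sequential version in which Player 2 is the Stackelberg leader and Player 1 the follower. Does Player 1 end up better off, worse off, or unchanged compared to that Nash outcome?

Backward induction with Player 2 moving first.
- L: BR = M, leader payoff 4.
- C: BR = B, leader payoff 9.
- R: BR = T, leader payoff 1.
Player 2's induced payoffs are 4, 9, 1, so Player 2 commits to C. Subgame-perfect outcome: (B, C) with payoffs (7, 9).
Under simultaneous play:
Player 1's best replies: L→M; C→B; R→T.
Player 2's best replies: T→L; M→C; B→C.
Only (B, C) has each player best-responding; Nash payoffs (7, 9).
Player 1 earns 7 sequentially versus 7 at the Nash outcome: unchanged.

unchanged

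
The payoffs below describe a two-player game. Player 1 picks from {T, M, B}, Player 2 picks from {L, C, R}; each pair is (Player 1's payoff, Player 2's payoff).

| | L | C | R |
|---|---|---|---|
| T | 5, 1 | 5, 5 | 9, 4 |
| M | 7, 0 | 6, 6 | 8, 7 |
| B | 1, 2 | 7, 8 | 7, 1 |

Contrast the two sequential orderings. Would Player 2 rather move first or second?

If Player 1 leads: Player 2's best replies are T→C, M→R, B→C; Player 1's induced payoffs 5, 8, 7; outcome (M, R), payoffs (8, 7).
If Player 2 leads: Player 1's best replies are L→M, C→B, R→T; Player 2's induced payoffs 0, 8, 4; outcome (B, C), payoffs (7, 8).
Player 2 gets 8 moving first and 7 moving second, so Player 2 prefers to move first.

first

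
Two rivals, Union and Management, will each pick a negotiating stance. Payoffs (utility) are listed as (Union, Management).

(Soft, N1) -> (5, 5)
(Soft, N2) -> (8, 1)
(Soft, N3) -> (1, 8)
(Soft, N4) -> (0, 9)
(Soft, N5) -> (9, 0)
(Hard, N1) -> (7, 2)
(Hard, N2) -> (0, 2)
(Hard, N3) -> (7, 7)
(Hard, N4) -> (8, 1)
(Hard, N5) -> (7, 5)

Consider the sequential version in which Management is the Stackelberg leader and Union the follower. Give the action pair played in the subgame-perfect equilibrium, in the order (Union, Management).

Solve by backward induction (Management leads).
- N1 → Union plays Hard (best of 5, 7); Management gets 2.
- N2 → Union plays Soft (best of 8, 0); Management gets 1.
- N3 → Union plays Hard (best of 1, 7); Management gets 7.
- N4 → Union plays Hard (best of 0, 8); Management gets 1.
- N5 → Union plays Soft (best of 9, 7); Management gets 0.
Maximizing over 2, 1, 7, 1, 0, Management chooses N3. Subgame-perfect outcome: (Hard, N3) with payoffs (7, 7).

(Hard, N3)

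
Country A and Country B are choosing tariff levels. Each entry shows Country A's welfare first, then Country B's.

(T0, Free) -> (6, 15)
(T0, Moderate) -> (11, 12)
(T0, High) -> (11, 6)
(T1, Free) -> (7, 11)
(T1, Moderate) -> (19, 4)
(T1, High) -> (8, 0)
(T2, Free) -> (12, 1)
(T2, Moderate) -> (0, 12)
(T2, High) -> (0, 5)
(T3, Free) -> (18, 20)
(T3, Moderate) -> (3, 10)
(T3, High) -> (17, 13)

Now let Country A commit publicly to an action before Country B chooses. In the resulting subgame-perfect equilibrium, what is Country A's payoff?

Work backward from Country B's decision.
- T0: BR = Free, leader payoff 6.
- T1: BR = Free, leader payoff 7.
- T2: BR = Moderate, leader payoff 0.
- T3: BR = Free, leader payoff 18.
Maximizing over 6, 7, 0, 18, Country A chooses T3. Subgame-perfect outcome: (T3, Free) with payoffs (18, 20).

18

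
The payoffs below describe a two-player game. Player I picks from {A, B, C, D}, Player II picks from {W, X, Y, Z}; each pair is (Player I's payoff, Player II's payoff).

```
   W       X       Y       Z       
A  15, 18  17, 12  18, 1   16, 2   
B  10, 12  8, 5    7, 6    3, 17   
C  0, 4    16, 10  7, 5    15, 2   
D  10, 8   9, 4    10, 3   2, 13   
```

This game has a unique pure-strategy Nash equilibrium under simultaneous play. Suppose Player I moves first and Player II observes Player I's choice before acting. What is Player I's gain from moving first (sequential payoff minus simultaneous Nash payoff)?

1

Backward induction with Player I moving first.
- A: BR = W, leader payoff 15.
- B: BR = Z, leader payoff 3.
- C: BR = X, leader payoff 16.
- D: BR = Z, leader payoff 2.
Among 15, 3, 16, 2, the best is 16 at C. Subgame-perfect outcome: (C, X) with payoffs (16, 10).
For the simultaneous game, intersect best replies.
Player I's best replies: W→A; X→A; Y→A; Z→A.
Player II's best replies: A→W; B→Z; C→X; D→Z.
Only (A, W) has each player best-responding; Nash payoffs (15, 18).
Player I's commitment gain: 16 − 15 = 1.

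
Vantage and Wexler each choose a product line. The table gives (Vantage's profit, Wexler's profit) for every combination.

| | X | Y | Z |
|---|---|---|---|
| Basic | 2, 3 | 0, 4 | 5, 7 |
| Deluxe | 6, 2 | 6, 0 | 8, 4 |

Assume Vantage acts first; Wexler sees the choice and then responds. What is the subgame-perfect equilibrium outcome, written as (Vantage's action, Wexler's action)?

Work backward from Wexler's decision.
- Basic → Wexler plays Z (best of 3, 4, 7); Vantage gets 5.
- Deluxe → Wexler plays Z (best of 2, 0, 4); Vantage gets 8.
Among 5, 8, the best is 8 at Deluxe. Subgame-perfect outcome: (Deluxe, Z) with payoffs (8, 4).

(Deluxe, Z)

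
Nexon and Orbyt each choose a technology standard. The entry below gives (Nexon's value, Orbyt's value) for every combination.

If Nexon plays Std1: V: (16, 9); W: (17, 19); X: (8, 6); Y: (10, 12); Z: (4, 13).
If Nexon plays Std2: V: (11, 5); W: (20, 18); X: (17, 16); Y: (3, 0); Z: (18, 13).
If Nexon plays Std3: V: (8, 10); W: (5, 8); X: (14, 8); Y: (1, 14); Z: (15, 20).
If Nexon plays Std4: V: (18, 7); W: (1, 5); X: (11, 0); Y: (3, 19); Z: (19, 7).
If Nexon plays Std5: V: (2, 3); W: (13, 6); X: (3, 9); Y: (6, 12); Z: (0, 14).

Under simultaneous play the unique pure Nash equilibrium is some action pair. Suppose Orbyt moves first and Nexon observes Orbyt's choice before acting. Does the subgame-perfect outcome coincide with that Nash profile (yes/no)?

Solve by backward induction (Orbyt leads).
- V: BR = Std4, leader payoff 7.
- W: BR = Std2, leader payoff 18.
- X: BR = Std2, leader payoff 16.
- Y: BR = Std1, leader payoff 12.
- Z: BR = Std4, leader payoff 7.
Maximizing over 7, 18, 16, 12, 7, Orbyt chooses W. Subgame-perfect outcome: (Std2, W) with payoffs (20, 18).
For the simultaneous game, intersect best replies.
Nexon's best replies: V→Std4; W→Std2; X→Std2; Y→Std1; Z→Std4.
Orbyt's best replies: Std1→W; Std2→W; Std3→Z; Std4→Y; Std5→Z.
Only (Std2, W) has each player best-responding; Nash payoffs (20, 18).
Sequential outcome (Std2, W) coincides with the Nash profile (Std2, W).

yes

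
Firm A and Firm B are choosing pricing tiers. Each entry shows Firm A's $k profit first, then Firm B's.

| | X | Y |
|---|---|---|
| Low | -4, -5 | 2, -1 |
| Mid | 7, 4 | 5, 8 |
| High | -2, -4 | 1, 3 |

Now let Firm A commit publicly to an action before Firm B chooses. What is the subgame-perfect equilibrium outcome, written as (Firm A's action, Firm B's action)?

(Mid, Y)

Firm B best-responds to each possible Firm A move:
- Low: Firm B compares -5, -1 and picks Y; Firm A would get 2.
- Mid: Firm B compares 4, 8 and picks Y; Firm A would get 5.
- High: Firm B compares -4, 3 and picks Y; Firm A would get 1.
Maximizing over 2, 5, 1, Firm A chooses Mid. Subgame-perfect outcome: (Mid, Y) with payoffs (5, 8).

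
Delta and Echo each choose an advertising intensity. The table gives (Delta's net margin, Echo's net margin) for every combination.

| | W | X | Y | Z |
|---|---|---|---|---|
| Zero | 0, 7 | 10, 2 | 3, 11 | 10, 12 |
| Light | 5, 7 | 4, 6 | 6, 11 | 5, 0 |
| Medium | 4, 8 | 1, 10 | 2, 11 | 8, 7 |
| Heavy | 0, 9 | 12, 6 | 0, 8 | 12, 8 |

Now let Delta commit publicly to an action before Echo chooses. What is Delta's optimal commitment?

Zero

Echo best-responds to each possible Delta move:
- Zero: BR = Z, leader payoff 10.
- Light: BR = Y, leader payoff 6.
- Medium: BR = Y, leader payoff 2.
- Heavy: BR = W, leader payoff 0.
Among 10, 6, 2, 0, the best is 10 at Zero. Subgame-perfect outcome: (Zero, Z) with payoffs (10, 12).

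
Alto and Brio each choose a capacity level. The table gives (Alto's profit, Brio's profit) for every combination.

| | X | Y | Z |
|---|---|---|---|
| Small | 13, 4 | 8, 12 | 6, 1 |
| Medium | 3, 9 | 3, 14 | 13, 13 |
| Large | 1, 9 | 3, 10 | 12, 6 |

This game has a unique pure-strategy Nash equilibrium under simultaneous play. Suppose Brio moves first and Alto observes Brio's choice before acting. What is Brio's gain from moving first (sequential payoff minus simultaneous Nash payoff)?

1

Alto best-responds to each possible Brio move:
- X: Alto compares 13, 3, 1 and picks Small; Brio would get 4.
- Y: Alto compares 8, 3, 3 and picks Small; Brio would get 12.
- Z: Alto compares 6, 13, 12 and picks Medium; Brio would get 13.
Brio's induced payoffs are 4, 12, 13, so Brio commits to Z. Subgame-perfect outcome: (Medium, Z) with payoffs (13, 13).
Now find the simultaneous Nash equilibrium.
Alto's best replies: X→Small; Y→Small; Z→Medium.
Brio's best replies: Small→Y; Medium→Y; Large→Y.
The unique mutual best reply is (Small, Y), giving (8, 12).
Brio's commitment gain: 13 − 12 = 1.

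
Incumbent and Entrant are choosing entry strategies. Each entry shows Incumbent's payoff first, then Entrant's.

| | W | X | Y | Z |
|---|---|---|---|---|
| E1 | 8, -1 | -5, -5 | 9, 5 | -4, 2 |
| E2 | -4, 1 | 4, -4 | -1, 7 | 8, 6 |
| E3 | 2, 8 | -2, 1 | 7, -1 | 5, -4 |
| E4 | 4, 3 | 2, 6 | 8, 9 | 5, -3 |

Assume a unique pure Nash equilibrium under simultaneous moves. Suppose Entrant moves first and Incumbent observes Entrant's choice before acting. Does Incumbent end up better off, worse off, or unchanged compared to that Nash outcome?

worse off

Incumbent best-responds to each possible Entrant move:
- W: BR = E1, leader payoff -1.
- X: BR = E2, leader payoff -4.
- Y: BR = E1, leader payoff 5.
- Z: BR = E2, leader payoff 6.
Among -1, -4, 5, 6, the best is 6 at Z. Subgame-perfect outcome: (E2, Z) with payoffs (8, 6).
Under simultaneous play:
Incumbent's best replies: W→E1; X→E2; Y→E1; Z→E2.
Entrant's best replies: E1→Y; E2→Y; E3→W; E4→Y.
Only (E1, Y) has each player best-responding; Nash payoffs (9, 5).
Incumbent earns 8 sequentially versus 9 at the Nash outcome: worse off.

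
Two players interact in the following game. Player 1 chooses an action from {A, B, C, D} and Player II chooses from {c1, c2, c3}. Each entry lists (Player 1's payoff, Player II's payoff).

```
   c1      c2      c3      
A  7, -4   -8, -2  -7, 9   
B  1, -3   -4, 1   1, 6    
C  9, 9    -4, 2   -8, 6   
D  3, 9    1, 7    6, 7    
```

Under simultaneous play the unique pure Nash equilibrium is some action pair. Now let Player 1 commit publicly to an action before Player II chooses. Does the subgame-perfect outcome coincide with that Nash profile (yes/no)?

yes

Solve by backward induction (Player 1 leads).
- A → Player II plays c3 (best of -4, -2, 9); Player 1 gets -7.
- B → Player II plays c3 (best of -3, 1, 6); Player 1 gets 1.
- C → Player II plays c1 (best of 9, 2, 6); Player 1 gets 9.
- D → Player II plays c1 (best of 9, 7, 7); Player 1 gets 3.
Among -7, 1, 9, 3, the best is 9 at C. Subgame-perfect outcome: (C, c1) with payoffs (9, 9).
Now find the simultaneous Nash equilibrium.
Player 1's best replies: c1→C; c2→D; c3→D.
Player II's best replies: A→c3; B→c3; C→c1; D→c1.
The unique mutual best reply is (C, c1), giving (9, 9).
Sequential outcome (C, c1) coincides with the Nash profile (C, c1).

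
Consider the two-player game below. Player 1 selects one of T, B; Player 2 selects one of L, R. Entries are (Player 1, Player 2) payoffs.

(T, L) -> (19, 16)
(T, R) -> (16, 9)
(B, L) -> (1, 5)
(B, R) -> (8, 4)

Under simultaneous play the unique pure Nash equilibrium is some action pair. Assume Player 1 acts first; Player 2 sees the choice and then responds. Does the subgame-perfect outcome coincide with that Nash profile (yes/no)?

Player 2 best-responds to each possible Player 1 move:
- T: BR = L, leader payoff 19.
- B: BR = L, leader payoff 1.
Among 19, 1, the best is 19 at T. Subgame-perfect outcome: (T, L) with payoffs (19, 16).
For the simultaneous game, intersect best replies.
Player 1's best replies: L→T; R→T.
Player 2's best replies: T→L; B→L.
Only (T, L) has each player best-responding; Nash payoffs (19, 16).
Sequential outcome (T, L) coincides with the Nash profile (T, L).

yes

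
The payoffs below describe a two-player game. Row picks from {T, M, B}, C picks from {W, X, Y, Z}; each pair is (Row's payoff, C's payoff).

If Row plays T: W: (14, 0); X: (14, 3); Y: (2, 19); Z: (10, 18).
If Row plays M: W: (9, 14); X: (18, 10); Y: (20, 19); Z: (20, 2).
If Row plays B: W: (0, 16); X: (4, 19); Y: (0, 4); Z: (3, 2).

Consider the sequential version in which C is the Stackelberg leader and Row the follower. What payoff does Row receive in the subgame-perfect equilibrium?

Solve by backward induction (C leads).
- W → Row plays T (best of 14, 9, 0); C gets 0.
- X → Row plays M (best of 14, 18, 4); C gets 10.
- Y → Row plays M (best of 2, 20, 0); C gets 19.
- Z → Row plays M (best of 10, 20, 3); C gets 2.
C's induced payoffs are 0, 10, 19, 2, so C commits to Y. Subgame-perfect outcome: (M, Y) with payoffs (20, 19).

20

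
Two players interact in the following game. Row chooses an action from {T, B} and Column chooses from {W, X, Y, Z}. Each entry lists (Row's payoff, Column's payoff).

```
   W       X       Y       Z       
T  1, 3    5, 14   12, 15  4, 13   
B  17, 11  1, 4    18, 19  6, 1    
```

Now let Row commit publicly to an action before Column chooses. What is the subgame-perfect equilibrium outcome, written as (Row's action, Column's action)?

(B, Y)

Column best-responds to each possible Row move:
- T → Column plays Y (best of 3, 14, 15, 13); Row gets 12.
- B → Column plays Y (best of 11, 4, 19, 1); Row gets 18.
Among 12, 18, the best is 18 at B. Subgame-perfect outcome: (B, Y) with payoffs (18, 19).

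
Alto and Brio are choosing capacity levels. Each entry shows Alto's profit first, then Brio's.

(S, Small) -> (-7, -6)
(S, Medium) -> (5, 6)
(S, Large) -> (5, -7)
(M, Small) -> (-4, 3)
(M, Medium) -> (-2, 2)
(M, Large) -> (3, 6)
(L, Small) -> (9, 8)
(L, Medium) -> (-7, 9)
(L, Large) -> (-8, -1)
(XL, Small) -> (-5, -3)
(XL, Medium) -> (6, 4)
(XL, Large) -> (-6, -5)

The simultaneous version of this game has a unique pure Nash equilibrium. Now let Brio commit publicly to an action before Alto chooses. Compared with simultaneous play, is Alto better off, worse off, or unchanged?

Work backward from Alto's decision.
- Small: BR = L, leader payoff 8.
- Medium: BR = XL, leader payoff 4.
- Large: BR = S, leader payoff -7.
Among 8, 4, -7, the best is 8 at Small. Subgame-perfect outcome: (L, Small) with payoffs (9, 8).
Now find the simultaneous Nash equilibrium.
Alto's best replies: Small→L; Medium→XL; Large→S.
Brio's best replies: S→Medium; M→Large; L→Medium; XL→Medium.
The unique mutual best reply is (XL, Medium), giving (6, 4).
Alto earns 9 sequentially versus 6 at the Nash outcome: better off.

better off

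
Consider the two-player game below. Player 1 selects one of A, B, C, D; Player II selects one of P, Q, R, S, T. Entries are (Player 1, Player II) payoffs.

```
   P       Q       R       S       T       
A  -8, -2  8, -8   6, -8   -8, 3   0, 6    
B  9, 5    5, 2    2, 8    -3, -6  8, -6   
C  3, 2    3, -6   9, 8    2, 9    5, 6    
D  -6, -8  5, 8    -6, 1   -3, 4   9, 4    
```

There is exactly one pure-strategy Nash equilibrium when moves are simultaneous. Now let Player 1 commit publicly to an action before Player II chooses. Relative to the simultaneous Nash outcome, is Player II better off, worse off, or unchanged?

Work backward from Player II's decision.
- A: BR = T, leader payoff 0.
- B: BR = R, leader payoff 2.
- C: BR = S, leader payoff 2.
- D: BR = Q, leader payoff 5.
Among 0, 2, 2, 5, the best is 5 at D. Subgame-perfect outcome: (D, Q) with payoffs (5, 8).
For the simultaneous game, intersect best replies.
Player 1's best replies: P→B; Q→A; R→C; S→C; T→D.
Player II's best replies: A→T; B→R; C→S; D→Q.
Only (C, S) has each player best-responding; Nash payoffs (2, 9).
Player II earns 8 sequentially versus 9 at the Nash outcome: worse off.

worse off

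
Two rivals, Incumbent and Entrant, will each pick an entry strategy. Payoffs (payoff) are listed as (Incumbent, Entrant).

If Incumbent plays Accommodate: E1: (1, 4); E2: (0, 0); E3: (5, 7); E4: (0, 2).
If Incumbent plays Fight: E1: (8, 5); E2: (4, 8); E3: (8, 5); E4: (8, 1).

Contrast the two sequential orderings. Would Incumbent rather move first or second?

If Incumbent leads: Entrant's best replies are Accommodate→E3, Fight→E2; Incumbent's induced payoffs 5, 4; outcome (Accommodate, E3), payoffs (5, 7).
If Entrant leads: Incumbent's best replies are E1→Fight, E2→Fight, E3→Fight, E4→Fight; Entrant's induced payoffs 5, 8, 5, 1; outcome (Fight, E2), payoffs (4, 8).
Incumbent gets 5 moving first and 4 moving second, so Incumbent prefers to move first.

first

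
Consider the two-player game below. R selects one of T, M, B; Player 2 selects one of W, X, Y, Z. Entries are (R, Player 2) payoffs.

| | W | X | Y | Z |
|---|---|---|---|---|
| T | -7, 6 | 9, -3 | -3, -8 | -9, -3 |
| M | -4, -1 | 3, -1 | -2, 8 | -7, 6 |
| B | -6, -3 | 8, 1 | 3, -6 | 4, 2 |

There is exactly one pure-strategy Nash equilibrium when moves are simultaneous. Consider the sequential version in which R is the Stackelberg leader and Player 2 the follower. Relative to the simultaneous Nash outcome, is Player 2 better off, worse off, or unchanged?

Backward induction with R moving first.
- T: Player 2 compares 6, -3, -8, -3 and picks W; R would get -7.
- M: Player 2 compares -1, -1, 8, 6 and picks Y; R would get -2.
- B: Player 2 compares -3, 1, -6, 2 and picks Z; R would get 4.
R's induced payoffs are -7, -2, 4, so R commits to B. Subgame-perfect outcome: (B, Z) with payoffs (4, 2).
Under simultaneous play:
R's best replies: W→M; X→T; Y→B; Z→B.
Player 2's best replies: T→W; M→Y; B→Z.
The unique mutual best reply is (B, Z), giving (4, 2).
Player 2 earns 2 sequentially versus 2 at the Nash outcome: unchanged.

unchanged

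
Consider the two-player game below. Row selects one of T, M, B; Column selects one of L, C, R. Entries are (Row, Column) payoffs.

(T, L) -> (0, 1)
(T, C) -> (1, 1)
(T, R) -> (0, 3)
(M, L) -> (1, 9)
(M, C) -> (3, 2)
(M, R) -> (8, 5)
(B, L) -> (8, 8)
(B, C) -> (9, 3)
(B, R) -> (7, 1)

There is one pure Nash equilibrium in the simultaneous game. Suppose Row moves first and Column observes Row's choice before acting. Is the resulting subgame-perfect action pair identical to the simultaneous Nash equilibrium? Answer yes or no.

yes

Column best-responds to each possible Row move:
- T → Column plays R (best of 1, 1, 3); Row gets 0.
- M → Column plays L (best of 9, 2, 5); Row gets 1.
- B → Column plays L (best of 8, 3, 1); Row gets 8.
Maximizing over 0, 1, 8, Row chooses B. Subgame-perfect outcome: (B, L) with payoffs (8, 8).
Under simultaneous play:
Row's best replies: L→B; C→B; R→M.
Column's best replies: T→R; M→L; B→L.
The unique mutual best reply is (B, L), giving (8, 8).
Sequential outcome (B, L) coincides with the Nash profile (B, L).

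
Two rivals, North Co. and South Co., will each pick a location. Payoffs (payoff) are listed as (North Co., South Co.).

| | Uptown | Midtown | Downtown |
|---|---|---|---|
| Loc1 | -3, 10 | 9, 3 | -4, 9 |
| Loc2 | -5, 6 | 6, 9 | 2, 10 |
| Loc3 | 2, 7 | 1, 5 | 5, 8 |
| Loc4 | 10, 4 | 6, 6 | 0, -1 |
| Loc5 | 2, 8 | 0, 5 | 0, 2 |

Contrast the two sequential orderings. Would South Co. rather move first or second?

If North Co. leads: South Co.'s best replies are Loc1→Uptown, Loc2→Downtown, Loc3→Downtown, Loc4→Midtown, Loc5→Uptown; North Co.'s induced payoffs -3, 2, 5, 6, 2; outcome (Loc4, Midtown), payoffs (6, 6).
If South Co. leads: North Co.'s best replies are Uptown→Loc4, Midtown→Loc1, Downtown→Loc3; South Co.'s induced payoffs 4, 3, 8; outcome (Loc3, Downtown), payoffs (5, 8).
South Co. gets 8 moving first and 6 moving second, so South Co. prefers to move first.

first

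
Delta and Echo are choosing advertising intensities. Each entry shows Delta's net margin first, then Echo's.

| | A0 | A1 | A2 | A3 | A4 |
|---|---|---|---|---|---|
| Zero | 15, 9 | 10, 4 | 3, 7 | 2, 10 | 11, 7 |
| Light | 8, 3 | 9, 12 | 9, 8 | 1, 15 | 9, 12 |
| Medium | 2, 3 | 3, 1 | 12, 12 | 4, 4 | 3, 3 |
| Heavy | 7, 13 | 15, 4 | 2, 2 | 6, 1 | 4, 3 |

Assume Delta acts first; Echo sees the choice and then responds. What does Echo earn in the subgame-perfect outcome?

Echo best-responds to each possible Delta move:
- Zero → Echo plays A3 (best of 9, 4, 7, 10, 7); Delta gets 2.
- Light → Echo plays A3 (best of 3, 12, 8, 15, 12); Delta gets 1.
- Medium → Echo plays A2 (best of 3, 1, 12, 4, 3); Delta gets 12.
- Heavy → Echo plays A0 (best of 13, 4, 2, 1, 3); Delta gets 7.
Maximizing over 2, 1, 12, 7, Delta chooses Medium. Subgame-perfect outcome: (Medium, A2) with payoffs (12, 12).

12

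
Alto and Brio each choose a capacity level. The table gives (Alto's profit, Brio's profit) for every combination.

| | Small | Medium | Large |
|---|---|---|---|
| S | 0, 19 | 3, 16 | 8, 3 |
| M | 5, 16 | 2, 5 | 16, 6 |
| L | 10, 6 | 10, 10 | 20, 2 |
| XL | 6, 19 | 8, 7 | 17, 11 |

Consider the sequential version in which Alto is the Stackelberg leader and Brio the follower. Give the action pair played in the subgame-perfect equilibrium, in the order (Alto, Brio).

Brio best-responds to each possible Alto move:
- S → Brio plays Small (best of 19, 16, 3); Alto gets 0.
- M → Brio plays Small (best of 16, 5, 6); Alto gets 5.
- L → Brio plays Medium (best of 6, 10, 2); Alto gets 10.
- XL → Brio plays Small (best of 19, 7, 11); Alto gets 6.
Alto's induced payoffs are 0, 5, 10, 6, so Alto commits to L. Subgame-perfect outcome: (L, Medium) with payoffs (10, 10).

(L, Medium)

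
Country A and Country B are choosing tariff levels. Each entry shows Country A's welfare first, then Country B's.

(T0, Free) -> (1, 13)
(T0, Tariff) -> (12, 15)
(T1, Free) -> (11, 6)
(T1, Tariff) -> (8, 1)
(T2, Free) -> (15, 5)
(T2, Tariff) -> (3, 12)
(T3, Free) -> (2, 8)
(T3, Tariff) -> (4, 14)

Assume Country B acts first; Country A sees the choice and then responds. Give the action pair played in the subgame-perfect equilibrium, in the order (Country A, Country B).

(T0, Tariff)

Backward induction with Country B moving first.
- Free → Country A plays T2 (best of 1, 11, 15, 2); Country B gets 5.
- Tariff → Country A plays T0 (best of 12, 8, 3, 4); Country B gets 15.
Country B's induced payoffs are 5, 15, so Country B commits to Tariff. Subgame-perfect outcome: (T0, Tariff) with payoffs (12, 15).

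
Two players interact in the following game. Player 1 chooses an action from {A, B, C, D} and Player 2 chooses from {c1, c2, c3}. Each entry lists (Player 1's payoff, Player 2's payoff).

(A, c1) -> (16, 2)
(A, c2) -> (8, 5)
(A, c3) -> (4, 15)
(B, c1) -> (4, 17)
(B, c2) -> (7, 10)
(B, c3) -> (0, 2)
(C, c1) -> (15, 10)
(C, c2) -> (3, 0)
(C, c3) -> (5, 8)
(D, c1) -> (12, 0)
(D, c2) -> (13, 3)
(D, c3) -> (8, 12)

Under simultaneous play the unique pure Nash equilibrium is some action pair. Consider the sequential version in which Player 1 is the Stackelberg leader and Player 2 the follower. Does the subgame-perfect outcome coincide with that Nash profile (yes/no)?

no

Work backward from Player 2's decision.
- A: BR = c3, leader payoff 4.
- B: BR = c1, leader payoff 4.
- C: BR = c1, leader payoff 15.
- D: BR = c3, leader payoff 8.
Among 4, 4, 15, 8, the best is 15 at C. Subgame-perfect outcome: (C, c1) with payoffs (15, 10).
Under simultaneous play:
Player 1's best replies: c1→A; c2→D; c3→D.
Player 2's best replies: A→c3; B→c1; C→c1; D→c3.
The unique mutual best reply is (D, c3), giving (8, 12).
Sequential outcome (C, c1) differs from the Nash profile (D, c3).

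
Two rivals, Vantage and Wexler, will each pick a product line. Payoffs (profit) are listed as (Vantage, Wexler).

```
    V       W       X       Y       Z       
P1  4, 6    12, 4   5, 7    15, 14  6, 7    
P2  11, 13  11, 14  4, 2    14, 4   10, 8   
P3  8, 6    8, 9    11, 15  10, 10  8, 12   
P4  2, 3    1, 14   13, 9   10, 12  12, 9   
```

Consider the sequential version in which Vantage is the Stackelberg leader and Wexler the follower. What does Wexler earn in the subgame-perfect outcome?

Wexler best-responds to each possible Vantage move:
- P1 → Wexler plays Y (best of 6, 4, 7, 14, 7); Vantage gets 15.
- P2 → Wexler plays W (best of 13, 14, 2, 4, 8); Vantage gets 11.
- P3 → Wexler plays X (best of 6, 9, 15, 10, 12); Vantage gets 11.
- P4 → Wexler plays W (best of 3, 14, 9, 12, 9); Vantage gets 1.
Vantage's induced payoffs are 15, 11, 11, 1, so Vantage commits to P1. Subgame-perfect outcome: (P1, Y) with payoffs (15, 14).

14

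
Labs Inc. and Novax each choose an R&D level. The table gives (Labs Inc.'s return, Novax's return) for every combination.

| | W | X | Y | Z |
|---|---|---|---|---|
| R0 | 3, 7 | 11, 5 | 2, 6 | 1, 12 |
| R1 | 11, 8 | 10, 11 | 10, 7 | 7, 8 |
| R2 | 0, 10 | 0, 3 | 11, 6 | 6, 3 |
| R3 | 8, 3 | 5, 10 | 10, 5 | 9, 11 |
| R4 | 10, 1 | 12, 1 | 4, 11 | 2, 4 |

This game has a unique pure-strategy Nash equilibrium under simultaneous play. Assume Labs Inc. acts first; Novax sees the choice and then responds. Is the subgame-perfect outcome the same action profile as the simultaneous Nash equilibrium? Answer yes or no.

no

Novax best-responds to each possible Labs Inc. move:
- R0: Novax compares 7, 5, 6, 12 and picks Z; Labs Inc. would get 1.
- R1: Novax compares 8, 11, 7, 8 and picks X; Labs Inc. would get 10.
- R2: Novax compares 10, 3, 6, 3 and picks W; Labs Inc. would get 0.
- R3: Novax compares 3, 10, 5, 11 and picks Z; Labs Inc. would get 9.
- R4: Novax compares 1, 1, 11, 4 and picks Y; Labs Inc. would get 4.
Among 1, 10, 0, 9, 4, the best is 10 at R1. Subgame-perfect outcome: (R1, X) with payoffs (10, 11).
Under simultaneous play:
Labs Inc.'s best replies: W→R1; X→R4; Y→R2; Z→R3.
Novax's best replies: R0→Z; R1→X; R2→W; R3→Z; R4→Y.
Only (R3, Z) has each player best-responding; Nash payoffs (9, 11).
Sequential outcome (R1, X) differs from the Nash profile (R3, Z).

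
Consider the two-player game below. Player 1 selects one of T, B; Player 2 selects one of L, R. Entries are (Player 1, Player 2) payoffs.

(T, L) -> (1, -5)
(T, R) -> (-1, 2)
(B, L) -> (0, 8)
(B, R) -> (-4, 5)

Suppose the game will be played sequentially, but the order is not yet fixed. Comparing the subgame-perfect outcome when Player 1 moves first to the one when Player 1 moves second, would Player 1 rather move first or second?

If Player 1 leads: Player 2's best replies are T→R, B→L; Player 1's induced payoffs -1, 0; outcome (B, L), payoffs (0, 8).
If Player 2 leads: Player 1's best replies are L→T, R→T; Player 2's induced payoffs -5, 2; outcome (T, R), payoffs (-1, 2).
Player 1 gets 0 moving first and -1 moving second, so Player 1 prefers to move first.

first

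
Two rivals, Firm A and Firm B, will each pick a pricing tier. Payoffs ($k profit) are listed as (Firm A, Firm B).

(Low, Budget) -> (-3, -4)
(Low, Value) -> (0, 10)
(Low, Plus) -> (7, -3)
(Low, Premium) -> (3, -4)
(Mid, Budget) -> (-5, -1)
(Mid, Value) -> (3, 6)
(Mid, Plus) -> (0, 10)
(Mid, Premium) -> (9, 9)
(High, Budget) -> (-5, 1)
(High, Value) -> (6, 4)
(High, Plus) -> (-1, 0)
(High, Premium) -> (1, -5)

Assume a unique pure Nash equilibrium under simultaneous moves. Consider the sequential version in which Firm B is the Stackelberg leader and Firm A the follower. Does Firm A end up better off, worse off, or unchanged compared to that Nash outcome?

better off

Firm A best-responds to each possible Firm B move:
- Budget: BR = Low, leader payoff -4.
- Value: BR = High, leader payoff 4.
- Plus: BR = Low, leader payoff -3.
- Premium: BR = Mid, leader payoff 9.
Firm B's induced payoffs are -4, 4, -3, 9, so Firm B commits to Premium. Subgame-perfect outcome: (Mid, Premium) with payoffs (9, 9).
For the simultaneous game, intersect best replies.
Firm A's best replies: Budget→Low; Value→High; Plus→Low; Premium→Mid.
Firm B's best replies: Low→Value; Mid→Plus; High→Value.
The unique mutual best reply is (High, Value), giving (6, 4).
Firm A earns 9 sequentially versus 6 at the Nash outcome: better off.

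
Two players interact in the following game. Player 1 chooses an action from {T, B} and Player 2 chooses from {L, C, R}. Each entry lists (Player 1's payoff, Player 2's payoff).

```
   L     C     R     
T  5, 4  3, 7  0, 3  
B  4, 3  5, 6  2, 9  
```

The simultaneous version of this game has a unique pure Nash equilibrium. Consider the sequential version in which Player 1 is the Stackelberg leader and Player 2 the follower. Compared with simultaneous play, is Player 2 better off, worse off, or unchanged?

worse off

Backward induction with Player 1 moving first.
- T: Player 2 compares 4, 7, 3 and picks C; Player 1 would get 3.
- B: Player 2 compares 3, 6, 9 and picks R; Player 1 would get 2.
Player 1's induced payoffs are 3, 2, so Player 1 commits to T. Subgame-perfect outcome: (T, C) with payoffs (3, 7).
Now find the simultaneous Nash equilibrium.
Player 1's best replies: L→T; C→B; R→B.
Player 2's best replies: T→C; B→R.
Only (B, R) has each player best-responding; Nash payoffs (2, 9).
Player 2 earns 7 sequentially versus 9 at the Nash outcome: worse off.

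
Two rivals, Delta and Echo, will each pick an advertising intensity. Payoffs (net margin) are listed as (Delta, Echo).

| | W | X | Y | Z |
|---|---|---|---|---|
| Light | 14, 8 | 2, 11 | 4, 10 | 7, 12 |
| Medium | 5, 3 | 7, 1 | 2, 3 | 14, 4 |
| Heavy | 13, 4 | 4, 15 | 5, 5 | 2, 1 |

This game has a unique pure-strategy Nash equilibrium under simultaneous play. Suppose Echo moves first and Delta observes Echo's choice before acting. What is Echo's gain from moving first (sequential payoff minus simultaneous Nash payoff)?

4

Work backward from Delta's decision.
- W → Delta plays Light (best of 14, 5, 13); Echo gets 8.
- X → Delta plays Medium (best of 2, 7, 4); Echo gets 1.
- Y → Delta plays Heavy (best of 4, 2, 5); Echo gets 5.
- Z → Delta plays Medium (best of 7, 14, 2); Echo gets 4.
Among 8, 1, 5, 4, the best is 8 at W. Subgame-perfect outcome: (Light, W) with payoffs (14, 8).
For the simultaneous game, intersect best replies.
Delta's best replies: W→Light; X→Medium; Y→Heavy; Z→Medium.
Echo's best replies: Light→Z; Medium→Z; Heavy→X.
The unique mutual best reply is (Medium, Z), giving (14, 4).
Echo's commitment gain: 8 − 4 = 4.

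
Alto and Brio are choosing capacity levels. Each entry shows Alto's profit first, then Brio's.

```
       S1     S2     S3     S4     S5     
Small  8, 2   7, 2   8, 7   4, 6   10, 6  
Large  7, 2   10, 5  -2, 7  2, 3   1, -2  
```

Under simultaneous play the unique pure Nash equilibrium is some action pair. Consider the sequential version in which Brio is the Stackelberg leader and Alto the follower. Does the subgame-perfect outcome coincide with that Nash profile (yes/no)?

Backward induction with Brio moving first.
- S1 → Alto plays Small (best of 8, 7); Brio gets 2.
- S2 → Alto plays Large (best of 7, 10); Brio gets 5.
- S3 → Alto plays Small (best of 8, -2); Brio gets 7.
- S4 → Alto plays Small (best of 4, 2); Brio gets 6.
- S5 → Alto plays Small (best of 10, 1); Brio gets 6.
Among 2, 5, 7, 6, 6, the best is 7 at S3. Subgame-perfect outcome: (Small, S3) with payoffs (8, 7).
Now find the simultaneous Nash equilibrium.
Alto's best replies: S1→Small; S2→Large; S3→Small; S4→Small; S5→Small.
Brio's best replies: Small→S3; Large→S3.
The unique mutual best reply is (Small, S3), giving (8, 7).
Sequential outcome (Small, S3) coincides with the Nash profile (Small, S3).

yes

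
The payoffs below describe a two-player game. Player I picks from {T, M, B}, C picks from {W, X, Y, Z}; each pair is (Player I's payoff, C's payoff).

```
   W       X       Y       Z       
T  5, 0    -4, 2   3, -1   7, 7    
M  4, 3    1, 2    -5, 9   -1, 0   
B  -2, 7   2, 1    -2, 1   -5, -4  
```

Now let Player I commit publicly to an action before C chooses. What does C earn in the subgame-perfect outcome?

7

Solve by backward induction (Player I leads).
- T → C plays Z (best of 0, 2, -1, 7); Player I gets 7.
- M → C plays Y (best of 3, 2, 9, 0); Player I gets -5.
- B → C plays W (best of 7, 1, 1, -4); Player I gets -2.
Among 7, -5, -2, the best is 7 at T. Subgame-perfect outcome: (T, Z) with payoffs (7, 7).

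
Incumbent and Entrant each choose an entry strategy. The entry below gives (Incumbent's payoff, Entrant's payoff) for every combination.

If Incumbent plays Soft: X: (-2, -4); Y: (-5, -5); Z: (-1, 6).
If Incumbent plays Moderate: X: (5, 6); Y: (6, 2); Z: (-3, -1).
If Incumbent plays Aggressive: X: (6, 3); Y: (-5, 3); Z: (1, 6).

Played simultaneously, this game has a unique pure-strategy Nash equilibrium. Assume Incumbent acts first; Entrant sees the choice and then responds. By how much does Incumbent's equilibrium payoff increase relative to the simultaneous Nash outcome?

4

Backward induction with Incumbent moving first.
- Soft: BR = Z, leader payoff -1.
- Moderate: BR = X, leader payoff 5.
- Aggressive: BR = Z, leader payoff 1.
Incumbent's induced payoffs are -1, 5, 1, so Incumbent commits to Moderate. Subgame-perfect outcome: (Moderate, X) with payoffs (5, 6).
For the simultaneous game, intersect best replies.
Incumbent's best replies: X→Aggressive; Y→Moderate; Z→Aggressive.
Entrant's best replies: Soft→Z; Moderate→X; Aggressive→Z.
The unique mutual best reply is (Aggressive, Z), giving (1, 6).
Incumbent's commitment gain: 5 − 1 = 4.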